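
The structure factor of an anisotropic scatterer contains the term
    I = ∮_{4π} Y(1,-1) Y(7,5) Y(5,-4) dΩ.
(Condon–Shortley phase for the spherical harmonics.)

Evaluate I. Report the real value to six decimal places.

|1−7|≤5≤1+7 violated ⇒ I = 0

0.000000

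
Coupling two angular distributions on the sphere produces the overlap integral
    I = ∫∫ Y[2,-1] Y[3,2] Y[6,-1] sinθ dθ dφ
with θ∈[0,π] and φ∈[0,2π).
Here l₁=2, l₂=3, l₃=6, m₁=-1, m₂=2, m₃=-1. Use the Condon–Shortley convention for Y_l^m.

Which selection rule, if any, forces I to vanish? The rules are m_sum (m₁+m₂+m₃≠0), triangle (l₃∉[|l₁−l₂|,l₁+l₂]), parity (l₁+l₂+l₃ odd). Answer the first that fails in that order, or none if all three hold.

triangle

azimuthal sum: -1 + 2 − 1 = 0  ✓
1 ≤ 6 ≤ 5 (triangle on l)  ✗
L = 2 + 3 + 6 = 11 (odd)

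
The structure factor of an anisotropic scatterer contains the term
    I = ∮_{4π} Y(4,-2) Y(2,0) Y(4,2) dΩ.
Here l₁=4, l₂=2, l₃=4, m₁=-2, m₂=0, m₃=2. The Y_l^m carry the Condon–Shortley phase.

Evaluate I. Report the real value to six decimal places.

0.065536

Rules hold: Σm=0, L=10 even, 2≤4≤6.
N = 9·5·9 = 405
Δ = 2!·6!·2!/11! = 1/13860
Racah Σ t=0..2: t=0:+1/192 t=1:−1/36 t=2:+1/192 = -5/288
⇒ 3j(4 2 4; 0 0 0)² = 20/693, sgn -1
Racah Σ t=0..2: t=0:+1/2880 t=1:−1/120 t=2:+1/192 = -1/360
⇒ 3j(4 2 4; -2 0 2)² = 16/3465, sgn -1
4πI² = N·(3j₀)²·(3jₘ)² = 320/5929
I = +1·√(0.053972/4π) = 0.06553591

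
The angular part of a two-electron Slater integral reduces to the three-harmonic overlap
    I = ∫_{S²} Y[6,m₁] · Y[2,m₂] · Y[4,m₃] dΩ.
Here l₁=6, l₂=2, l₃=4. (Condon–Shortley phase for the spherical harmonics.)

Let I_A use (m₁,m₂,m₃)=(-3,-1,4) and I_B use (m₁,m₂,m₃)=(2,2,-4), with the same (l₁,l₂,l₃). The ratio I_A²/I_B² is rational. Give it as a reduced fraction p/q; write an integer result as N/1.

Shared (l₁,l₂,l₃)=(6,2,4): N and (l;000)² cancel in I_A²/I_B².
A: Δ = 4!·8!·0!/13! = 1/6435; Racah Σ t=1..1: t=1:−1/241920 = -1/241920; ⇒ 3j(6 2 4; -3 -1 4)² = 1/715, sgn -1
B: Δ = 4!·8!·0!/13! = 1/6435; Racah Σ t=4..4: t=4:+1/967680 = 1/967680; ⇒ 3j(6 2 4; 2 2 -4)² = 1/6435, sgn +1
I_A²/I_B² = (1/715)/(1/6435) = 9/1

9/1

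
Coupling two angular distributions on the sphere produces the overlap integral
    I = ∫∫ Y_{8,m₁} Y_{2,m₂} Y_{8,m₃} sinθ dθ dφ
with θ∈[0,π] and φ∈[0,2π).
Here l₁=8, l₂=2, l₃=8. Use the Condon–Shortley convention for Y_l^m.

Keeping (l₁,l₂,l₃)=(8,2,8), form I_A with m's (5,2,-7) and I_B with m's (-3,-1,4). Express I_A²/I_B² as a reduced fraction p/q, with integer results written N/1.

l's match ⇒ only the (l;m) 3-j factors differ between A and B.
A: triangle coeff Δ(8,2,8) = 1/348840; Σ_t [2,2]: t=2:+1/24908083200 = 1/24908083200; (3j)²=7/1292 [(8 2 8; 5 2 -7)], sign=-1
B: triangle coeff Δ(8,2,8) = 1/348840; Σ_t [0,1]: t=0:+1/479001600 t=1:−1/174182400 = -1/273715200; (3j)²=49/3876 [(8 2 8; -3 -1 4)], sign=-1
I_A²/I_B² = (7/1292)/(49/3876) = 3/7

3/7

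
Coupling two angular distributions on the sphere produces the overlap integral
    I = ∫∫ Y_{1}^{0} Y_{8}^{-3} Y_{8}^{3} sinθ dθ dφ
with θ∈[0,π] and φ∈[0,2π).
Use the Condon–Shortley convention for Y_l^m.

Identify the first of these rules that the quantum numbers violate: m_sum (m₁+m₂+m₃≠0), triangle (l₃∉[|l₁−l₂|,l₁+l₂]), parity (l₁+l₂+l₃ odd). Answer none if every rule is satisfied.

parity

Σmᵢ = 0  ✓
l₃∈[|l₁−l₂|,l₁+l₂]=[7,9], have l₃=8  ✓
Σlᵢ = 17 ⇒ odd  ✗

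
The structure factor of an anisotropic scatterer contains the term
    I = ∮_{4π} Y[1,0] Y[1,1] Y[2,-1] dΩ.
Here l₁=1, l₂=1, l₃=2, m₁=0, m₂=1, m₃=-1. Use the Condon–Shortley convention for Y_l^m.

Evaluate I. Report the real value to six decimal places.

-0.218510

Rules hold: Σm=0, L=4 even, 0≤2≤2.
N = 3·3·5 = 45
Δ = 0!·2!·2!/5! = 1/30
Racah Σ t=0..0: t=0:+1/1 = 1/1
⇒ 3j(1 1 2; 0 0 0)² = 2/15, sgn +1
Racah Σ t=0..0: t=0:+1/2 = 1/2
⇒ 3j(1 1 2; 0 1 -1)² = 1/10, sgn -1
4πI² = N·(3j₀)²·(3jₘ)² = 3/5
I = -1·√(0.6/4π) = -0.21850969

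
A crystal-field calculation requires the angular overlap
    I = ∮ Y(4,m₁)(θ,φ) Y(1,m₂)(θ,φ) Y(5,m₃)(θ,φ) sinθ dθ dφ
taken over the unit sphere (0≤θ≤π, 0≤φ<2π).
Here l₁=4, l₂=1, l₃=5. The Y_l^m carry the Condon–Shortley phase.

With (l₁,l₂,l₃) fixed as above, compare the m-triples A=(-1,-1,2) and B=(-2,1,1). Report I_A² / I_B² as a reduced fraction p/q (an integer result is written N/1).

7/2

Shared (l₁,l₂,l₃)=(4,1,5): N and (l;000)² cancel in I_A²/I_B².
A: Δ = 0!·8!·2!/11! = 1/495; Racah Σ t=0..0: t=0:+1/1440 = 1/1440; ⇒ 3j(4 1 5; -1 -1 2)² = 7/165, sgn -1
B: Δ = 0!·8!·2!/11! = 1/495; Racah Σ t=0..0: t=0:+1/2880 = 1/2880; ⇒ 3j(4 1 5; -2 1 1)² = 2/165, sgn +1
I_A²/I_B² = (7/165)/(2/165) = 7/2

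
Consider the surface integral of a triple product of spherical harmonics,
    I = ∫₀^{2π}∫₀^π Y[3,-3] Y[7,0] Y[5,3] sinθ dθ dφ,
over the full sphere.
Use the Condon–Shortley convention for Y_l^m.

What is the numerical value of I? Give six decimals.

l₁+l₂+l₃=15 is odd: 3j(l;000)=0 ⇒ I=0

0.000000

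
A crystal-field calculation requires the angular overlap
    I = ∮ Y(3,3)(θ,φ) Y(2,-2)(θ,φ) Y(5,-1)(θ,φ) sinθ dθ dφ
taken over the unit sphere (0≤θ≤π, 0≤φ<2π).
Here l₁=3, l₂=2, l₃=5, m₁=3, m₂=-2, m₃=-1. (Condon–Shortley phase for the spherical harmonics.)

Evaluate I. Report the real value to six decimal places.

Checks pass: Σm=0; 10 even; l₃=5∈[1,5].
(2·3+1)(2·2+1)(2·5+1) = 385
Δ: 0! 6! 4! / 11! → 1/2310
sum: t=0:+1/144 = 1/144
3j²(3 2 5; 0 0 0) = Δ·Π!·Σ² = 10/231  (sign -1)
sum: t=0:+1/17280 = 1/17280
3j²(3 2 5; 3 -2 -1) = Δ·Π!·Σ² = 1/2310  (sign +1)
combine: 4πI² = 385·10/231·1/2310 = 5/693
take √, sign -1: I = -0.02396147

-0.023961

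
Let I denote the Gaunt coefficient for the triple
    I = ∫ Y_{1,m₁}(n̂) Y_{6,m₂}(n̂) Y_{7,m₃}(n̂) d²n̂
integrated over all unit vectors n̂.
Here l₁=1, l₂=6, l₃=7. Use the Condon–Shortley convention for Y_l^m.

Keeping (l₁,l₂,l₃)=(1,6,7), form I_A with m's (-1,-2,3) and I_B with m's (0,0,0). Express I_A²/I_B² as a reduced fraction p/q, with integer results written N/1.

Same 1,6,7: normalisation and zero-m 3j drop out of the ratio.
A: Δ: 0! 2! 12! / 15! → 1/1365; sum: t=0:+1/1935360 = 1/1935360; 3j²(1 6 7; -1 -2 3) = Δ·Π!·Σ² = 3/91  (sign +1)
B: Δ: 0! 2! 12! / 15! → 1/1365; sum: t=0:+1/518400 = 1/518400; 3j²(1 6 7; 0 0 0) = Δ·Π!·Σ² = 7/195  (sign -1)
I_A²/I_B² = (3/91)/(7/195) = 45/49

45/49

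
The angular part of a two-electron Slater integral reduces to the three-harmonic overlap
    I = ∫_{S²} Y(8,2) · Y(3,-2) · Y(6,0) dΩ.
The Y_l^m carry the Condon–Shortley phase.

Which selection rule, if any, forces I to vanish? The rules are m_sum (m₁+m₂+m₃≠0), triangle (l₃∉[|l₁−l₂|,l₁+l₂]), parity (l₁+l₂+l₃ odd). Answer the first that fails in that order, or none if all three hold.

Σmᵢ = 0  ✓
l₃∈[|l₁−l₂|,l₁+l₂]=[5,11], have l₃=6  ✓
Σlᵢ = 17 ⇒ odd  ✗

parity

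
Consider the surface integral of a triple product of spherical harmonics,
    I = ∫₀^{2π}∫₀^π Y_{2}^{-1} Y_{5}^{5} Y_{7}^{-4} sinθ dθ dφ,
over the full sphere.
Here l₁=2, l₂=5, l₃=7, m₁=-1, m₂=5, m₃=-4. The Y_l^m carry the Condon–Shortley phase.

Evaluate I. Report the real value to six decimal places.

0.037585

m-sum 0 ✓  L=14 even ✓  3≤7≤7 ✓
Π(2lᵢ+1) = 5×11×15 = 825
triangle coeff Δ(2,5,7) = 1/15015
Σ_t [0,0]: t=0:+1/57600 = 1/57600
(3j)²=21/715 [(2 5 7; 0 0 0)], sign=-1
Σ_t [0,0]: t=0:+1/21772800 = 1/21772800
(3j)²=1/1365 [(2 5 7; -1 5 -4)], sign=-1
⇒ 4πI² = 3/169
I = (+1)√(3/169/(4π)) = 0.03758481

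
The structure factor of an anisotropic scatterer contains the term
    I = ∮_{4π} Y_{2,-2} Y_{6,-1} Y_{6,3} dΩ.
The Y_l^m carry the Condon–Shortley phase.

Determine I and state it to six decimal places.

0.177674

Rules hold: Σm=0, L=14 even, 4≤6≤8.
N = 5·13·13 = 845
Δ = 2!·2!·10!/15! = 1/90090
Racah Σ t=0..2: t=0:+1/69120 t=1:−1/14400 t=2:+1/69120 = -7/172800
⇒ 3j(2 6 6; 0 0 0)² = 14/715, sgn -1
Racah Σ t=2..2: t=2:+1/120960 = 1/120960
⇒ 3j(2 6 6; -2 -1 3)² = 24/1001, sgn -1
4πI² = N·(3j₀)²·(3jₘ)² = 48/121
I = +1·√(0.396694/4π) = 0.17767364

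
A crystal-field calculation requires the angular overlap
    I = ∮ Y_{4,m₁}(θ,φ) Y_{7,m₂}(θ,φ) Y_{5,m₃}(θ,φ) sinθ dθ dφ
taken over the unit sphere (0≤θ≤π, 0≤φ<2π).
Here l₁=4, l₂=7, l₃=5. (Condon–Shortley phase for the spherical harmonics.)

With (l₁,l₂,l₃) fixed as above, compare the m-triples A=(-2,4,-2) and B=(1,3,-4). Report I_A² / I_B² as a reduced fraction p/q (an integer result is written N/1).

352/507

Same 4,7,5: normalisation and zero-m 3j drop out of the ratio.
A: Δ: 6! 2! 8! / 17! → 1/6126120; sum: t=4:+1/483840 t=5:−1/172800 t=6:+1/1036800 = -1/362880; 3j²(4 7 5; -2 4 -2) = Δ·Π!·Σ² = 20/1547  (sign +1)
B: Δ: 6! 2! 8! / 17! → 1/6126120; sum: t=2:+1/1935360 t=3:−1/362880 = -13/5806080; 3j²(4 7 5; 1 3 -4) = Δ·Π!·Σ² = 195/10472  (sign +1)
I_A²/I_B² = (20/1547)/(195/10472) = 352/507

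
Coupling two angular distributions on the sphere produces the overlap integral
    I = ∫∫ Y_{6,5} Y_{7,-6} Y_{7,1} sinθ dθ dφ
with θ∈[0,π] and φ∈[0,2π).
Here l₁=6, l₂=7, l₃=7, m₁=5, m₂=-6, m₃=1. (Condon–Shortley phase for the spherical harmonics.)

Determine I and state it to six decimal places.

0.141500

Checks pass: Σm=0; 20 even; l₃=7∈[1,13].
(2·6+1)(2·7+1)(2·7+1) = 2925
Δ: 6! 6! 8! / 21! → 1/2444321880
sum: t=0:+1/2612736000 t=1:−1/20736000 t=2:+1/1658880 t=3:−1/746496 t=4:+1/1658880 t=5:−1/20736000 t=6:+1/2612736000 = -1/4354560
3j²(6 7 7; 0 0 0) = Δ·Π!·Σ² = 1000/138567  (sign +1)
sum: t=0:+1/435456000 t=1:−1/3483648000 = 1/497664000
3j²(6 7 7; 5 -6 1) = Δ·Π!·Σ² = 77/6460  (sign +1)
combine: 4πI² = 2925·1000/138567·77/6460 = 26250/104329
take √, sign +1: I = 0.14150025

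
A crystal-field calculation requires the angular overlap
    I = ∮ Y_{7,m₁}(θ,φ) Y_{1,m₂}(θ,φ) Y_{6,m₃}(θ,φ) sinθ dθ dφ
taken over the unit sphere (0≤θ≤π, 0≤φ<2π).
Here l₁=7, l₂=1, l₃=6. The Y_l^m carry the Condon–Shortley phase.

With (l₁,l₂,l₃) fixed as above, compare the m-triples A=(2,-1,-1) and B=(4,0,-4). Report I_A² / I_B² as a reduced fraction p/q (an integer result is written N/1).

12/11

Same 7,1,6: normalisation and zero-m 3j drop out of the ratio.
A: Δ: 2! 12! 0! / 15! → 1/1365; sum: t=0:+1/1209600 = 1/1209600; 3j²(7 1 6; 2 -1 -1) = Δ·Π!·Σ² = 12/455  (sign -1)
B: Δ: 2! 12! 0! / 15! → 1/1365; sum: t=1:−1/7257600 = -1/7257600; 3j²(7 1 6; 4 0 -4) = Δ·Π!·Σ² = 11/455  (sign -1)
I_A²/I_B² = (12/455)/(11/455) = 12/11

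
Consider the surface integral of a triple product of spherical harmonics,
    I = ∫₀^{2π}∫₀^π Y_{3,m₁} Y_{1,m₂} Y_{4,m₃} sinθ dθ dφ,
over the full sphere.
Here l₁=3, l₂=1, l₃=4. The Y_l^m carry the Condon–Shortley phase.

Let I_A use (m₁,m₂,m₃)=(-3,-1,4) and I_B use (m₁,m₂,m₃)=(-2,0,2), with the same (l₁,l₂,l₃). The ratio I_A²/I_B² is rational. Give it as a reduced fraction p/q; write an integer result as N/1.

7/3

l's match ⇒ only the (l;m) 3-j factors differ between A and B.
A: triangle coeff Δ(3,1,4) = 1/252; Σ_t [0,0]: t=0:+1/1440 = 1/1440; (3j)²=1/9 [(3 1 4; -3 -1 4)], sign=+1
B: triangle coeff Δ(3,1,4) = 1/252; Σ_t [0,0]: t=0:+1/120 = 1/120; (3j)²=1/21 [(3 1 4; -2 0 2)], sign=+1
I_A²/I_B² = (1/9)/(1/21) = 7/3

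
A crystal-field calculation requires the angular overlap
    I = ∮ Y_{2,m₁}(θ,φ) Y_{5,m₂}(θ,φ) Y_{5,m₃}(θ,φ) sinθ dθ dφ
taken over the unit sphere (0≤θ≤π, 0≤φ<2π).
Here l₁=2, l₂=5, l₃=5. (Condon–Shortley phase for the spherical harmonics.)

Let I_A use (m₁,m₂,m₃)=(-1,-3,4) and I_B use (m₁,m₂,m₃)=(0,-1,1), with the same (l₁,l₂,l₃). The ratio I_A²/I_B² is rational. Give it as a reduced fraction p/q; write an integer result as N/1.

Shared (l₁,l₂,l₃)=(2,5,5): N and (l;000)² cancel in I_A²/I_B².
A: Δ = 2!·2!·8!/13! = 1/38610; Racah Σ t=1..2: t=1:−1/10080 t=2:+1/80640 = -1/11520; ⇒ 3j(2 5 5; -1 -3 4)² = 49/1430, sgn +1
B: Δ = 2!·2!·8!/13! = 1/38610; Racah Σ t=0..2: t=0:+1/2304 t=1:−1/720 t=2:+1/5760 = -1/1280; ⇒ 3j(2 5 5; 0 -1 1)² = 27/1430, sgn -1
I_A²/I_B² = (49/1430)/(27/1430) = 49/27

49/27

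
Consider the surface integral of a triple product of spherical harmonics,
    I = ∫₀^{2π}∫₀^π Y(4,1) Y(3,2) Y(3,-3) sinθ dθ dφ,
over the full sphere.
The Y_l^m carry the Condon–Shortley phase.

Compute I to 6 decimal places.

0.140463

Rules hold: Σm=0, L=10 even, 1≤3≤7.
N = 9·7·7 = 441
Δ = 4!·4!·2!/11! = 1/34650
Racah Σ t=1..3: t=1:−1/72 t=2:+1/16 t=3:−1/72 = 5/144
⇒ 3j(4 3 3; 0 0 0)² = 2/77, sgn -1
Racah Σ t=3..3: t=3:−1/288 = -1/288
⇒ 3j(4 3 3; 1 2 -3)² = 5/231, sgn -1
4πI² = N·(3j₀)²·(3jₘ)² = 30/121
I = +1·√(0.247934/4π) = 0.14046335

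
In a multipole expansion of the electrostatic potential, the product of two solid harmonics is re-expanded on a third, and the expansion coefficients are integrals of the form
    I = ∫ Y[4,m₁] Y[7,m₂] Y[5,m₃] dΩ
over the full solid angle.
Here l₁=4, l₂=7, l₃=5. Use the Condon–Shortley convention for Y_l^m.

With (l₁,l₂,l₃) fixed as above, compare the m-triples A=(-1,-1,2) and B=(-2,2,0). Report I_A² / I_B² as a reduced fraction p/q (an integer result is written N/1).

Same 4,7,5: normalisation and zero-m 3j drop out of the ratio.
A: Δ: 6! 2! 8! / 17! → 1/6126120; sum: t=3:−1/51840 t=4:+1/69120 t=5:−1/1209600 = -41/7257600; 3j²(4 7 5; -1 -1 2) = Δ·Π!·Σ² = 1681/510510  (sign +1)
B: Δ: 6! 2! 8! / 17! → 1/6126120; sum: t=4:+1/69120 t=5:−1/69120 t=6:+1/1036800 = 1/1036800; 3j²(4 7 5; -2 2 0) = Δ·Π!·Σ² = 1/7293  (sign -1)
I_A²/I_B² = (1681/510510)/(1/7293) = 1681/70

1681/70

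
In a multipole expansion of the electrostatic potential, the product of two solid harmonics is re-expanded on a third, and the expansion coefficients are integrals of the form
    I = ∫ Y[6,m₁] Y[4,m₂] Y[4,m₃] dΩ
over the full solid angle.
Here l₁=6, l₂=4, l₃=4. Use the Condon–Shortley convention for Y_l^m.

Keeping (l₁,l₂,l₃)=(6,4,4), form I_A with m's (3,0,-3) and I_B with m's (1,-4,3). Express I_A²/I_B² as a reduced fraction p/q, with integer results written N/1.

25/7

Same 6,4,4: normalisation and zero-m 3j drop out of the ratio.
A: Δ: 6! 6! 2! / 15! → 1/1261260; sum: t=2:+1/11520 t=3:−1/25920 = 1/20736; 3j²(6 4 4; 3 0 -3) = Δ·Π!·Σ² = 5/429  (sign -1)
B: Δ: 6! 6! 2! / 15! → 1/1261260; sum: t=0:+1/172800 = 1/172800; 3j²(6 4 4; 1 -4 3) = Δ·Π!·Σ² = 7/2145  (sign -1)
I_A²/I_B² = (5/429)/(7/2145) = 25/7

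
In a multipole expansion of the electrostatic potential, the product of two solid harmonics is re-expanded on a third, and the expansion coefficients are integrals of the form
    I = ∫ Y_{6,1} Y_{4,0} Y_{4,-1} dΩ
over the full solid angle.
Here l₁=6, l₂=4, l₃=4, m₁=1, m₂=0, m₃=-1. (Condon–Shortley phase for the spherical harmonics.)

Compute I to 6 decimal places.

-0.103072

Rules hold: Σm=0, L=14 even, 2≤4≤10.
N = 13·9·9 = 1053
Δ = 6!·6!·2!/15! = 1/1261260
Racah Σ t=2..4: t=2:+1/4608 t=3:−1/1296 t=4:+1/4608 = -7/20736
⇒ 3j(6 4 4; 0 0 0)² = 20/1287, sgn -1
Racah Σ t=2..4: t=2:+1/3456 t=3:−1/1728 t=4:+1/11520 = -7/34560
⇒ 3j(6 4 4; 1 0 -1)² = 7/858, sgn +1
4πI² = N·(3j₀)²·(3jₘ)² = 210/1573
I = -1·√(0.133503/4π) = -0.10307192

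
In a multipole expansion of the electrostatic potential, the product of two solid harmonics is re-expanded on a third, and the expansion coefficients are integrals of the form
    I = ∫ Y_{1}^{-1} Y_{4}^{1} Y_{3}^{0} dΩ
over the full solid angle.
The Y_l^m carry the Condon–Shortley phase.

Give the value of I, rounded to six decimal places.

m-sum 0 ✓  L=8 even ✓  3≤3≤5 ✓
Π(2lᵢ+1) = 3×9×7 = 189
triangle coeff Δ(1,4,3) = 1/252
Σ_t [1,1]: t=1:−1/36 = -1/36
(3j)²=4/63 [(1 4 3; 0 0 0)], sign=+1
Σ_t [2,2]: t=2:+1/72 = 1/72
(3j)²=5/126 [(1 4 3; -1 1 0)], sign=-1
⇒ 4πI² = 10/21
I = (-1)√(10/21/(4π)) = -0.19466390

-0.194664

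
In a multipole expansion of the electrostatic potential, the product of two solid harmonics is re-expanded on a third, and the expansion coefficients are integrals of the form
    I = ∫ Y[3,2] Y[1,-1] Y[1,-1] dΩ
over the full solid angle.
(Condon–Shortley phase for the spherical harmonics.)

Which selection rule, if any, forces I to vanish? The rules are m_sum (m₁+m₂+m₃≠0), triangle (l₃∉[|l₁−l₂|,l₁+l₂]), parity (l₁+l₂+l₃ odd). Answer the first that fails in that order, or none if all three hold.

triangle

azimuthal sum: 2 − 1 − 1 = 0  ✓
2 ≤ 1 ≤ 4 (triangle on l)  ✗
L = 3 + 1 + 1 = 5 (odd)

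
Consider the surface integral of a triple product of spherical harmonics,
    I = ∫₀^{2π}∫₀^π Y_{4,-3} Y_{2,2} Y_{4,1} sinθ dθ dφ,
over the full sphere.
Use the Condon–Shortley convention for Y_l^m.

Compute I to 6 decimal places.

Rules hold: Σm=0, L=10 even, 2≤4≤6.
N = 9·5·9 = 405
Δ = 2!·6!·2!/11! = 1/13860
Racah Σ t=0..2: t=0:+1/192 t=1:−1/36 t=2:+1/192 = -5/288
⇒ 3j(4 2 4; 0 0 0)² = 20/693, sgn -1
Racah Σ t=2..2: t=2:+1/480 = 1/480
⇒ 3j(4 2 4; -3 2 1)² = 3/110, sgn -1
4πI² = N·(3j₀)²·(3jₘ)² = 270/847
I = +1·√(0.318772/4π) = 0.15927046

0.159270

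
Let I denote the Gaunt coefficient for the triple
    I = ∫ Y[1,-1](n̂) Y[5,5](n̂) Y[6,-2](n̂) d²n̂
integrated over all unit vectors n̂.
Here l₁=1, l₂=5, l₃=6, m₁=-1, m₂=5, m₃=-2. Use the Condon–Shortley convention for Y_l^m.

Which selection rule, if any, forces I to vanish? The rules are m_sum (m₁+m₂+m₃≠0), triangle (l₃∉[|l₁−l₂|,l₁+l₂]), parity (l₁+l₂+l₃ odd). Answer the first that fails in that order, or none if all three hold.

Σmᵢ = 2  ✗
l₃∈[|l₁−l₂|,l₁+l₂]=[4,6], have l₃=6
Σlᵢ = 12 ⇒ even

m_sum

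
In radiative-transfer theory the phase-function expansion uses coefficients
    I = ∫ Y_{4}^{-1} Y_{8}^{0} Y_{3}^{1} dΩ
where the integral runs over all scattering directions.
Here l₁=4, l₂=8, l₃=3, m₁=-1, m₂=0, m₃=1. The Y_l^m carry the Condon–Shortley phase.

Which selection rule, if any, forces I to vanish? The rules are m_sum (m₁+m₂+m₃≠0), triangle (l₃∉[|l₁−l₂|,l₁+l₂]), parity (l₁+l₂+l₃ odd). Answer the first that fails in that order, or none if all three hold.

triangle

azimuthal sum: -1 + 0 + 1 = 0  ✓
4 ≤ 3 ≤ 12 (triangle on l)  ✗
L = 4 + 8 + 3 = 15 (odd)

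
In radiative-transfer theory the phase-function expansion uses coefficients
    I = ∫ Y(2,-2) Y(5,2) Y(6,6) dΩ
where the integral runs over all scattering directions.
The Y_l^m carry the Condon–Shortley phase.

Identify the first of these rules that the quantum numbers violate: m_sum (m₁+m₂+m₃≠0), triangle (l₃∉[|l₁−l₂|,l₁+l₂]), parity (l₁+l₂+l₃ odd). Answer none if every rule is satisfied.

m_sum

m₁+m₂+m₃ = -2 + 2 + 6 = 6  ✗
triangle: |2−5|=3 ≤ l₃=6 ≤ 2+5=7
parity: l₁+l₂+l₃ = 13 is odd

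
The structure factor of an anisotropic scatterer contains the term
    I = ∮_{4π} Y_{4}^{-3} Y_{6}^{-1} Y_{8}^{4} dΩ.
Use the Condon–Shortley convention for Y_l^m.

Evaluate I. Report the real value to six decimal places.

Rules hold: Σm=0, L=18 even, 2≤8≤10.
N = 9·13·17 = 1989
Δ = 2!·6!·10!/19! = 1/23279256
Racah Σ t=0..2: t=0:+1/1658880 t=1:−1/518400 t=2:+1/1658880 = -1/1382400
⇒ 3j(4 6 8; 0 0 0)² = 504/46189, sgn -1
Racah Σ t=1..2: t=1:−1/12441600 t=2:+1/7257600 = 1/17418240
⇒ 3j(4 6 8; -3 -1 4)² = 125/25194, sgn +1
4πI² = N·(3j₀)²·(3jₘ)² = 94500/877591
I = -1·√(0.107681/4π) = -0.09256885

-0.092569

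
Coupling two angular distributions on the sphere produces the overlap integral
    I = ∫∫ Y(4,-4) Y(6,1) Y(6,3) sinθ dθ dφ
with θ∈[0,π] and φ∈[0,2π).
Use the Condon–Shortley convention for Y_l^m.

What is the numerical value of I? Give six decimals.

Rules hold: Σm=0, L=16 even, 2≤6≤10.
N = 9·13·13 = 1521
Δ = 4!·4!·8!/17! = 1/15315300
Racah Σ t=0..4: t=0:+1/829440 t=1:−1/25920 t=2:+1/9216 t=3:−1/25920 t=4:+1/829440 = 7/207360
⇒ 3j(4 6 6; 0 0 0)² = 28/2431, sgn +1
Racah Σ t=4..4: t=4:+1/414720 = 1/414720
⇒ 3j(4 6 6; -4 1 3)² = 49/2431, sgn -1
4πI² = N·(3j₀)²·(3jₘ)² = 12348/34969
I = -1·√(0.353113/4π) = -0.16763001

-0.167630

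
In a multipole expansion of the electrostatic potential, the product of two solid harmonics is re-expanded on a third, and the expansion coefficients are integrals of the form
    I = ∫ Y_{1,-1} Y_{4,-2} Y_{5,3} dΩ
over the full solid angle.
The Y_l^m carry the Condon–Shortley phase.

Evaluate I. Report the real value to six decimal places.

-0.259847

Rules hold: Σm=0, L=10 even, 3≤5≤5.
N = 3·9·11 = 297
Δ = 0!·2!·8!/11! = 1/495
Racah Σ t=0..0: t=0:+1/576 = 1/576
⇒ 3j(1 4 5; 0 0 0)² = 5/99, sgn -1
Racah Σ t=0..0: t=0:+1/2880 = 1/2880
⇒ 3j(1 4 5; -1 -2 3)² = 28/495, sgn +1
4πI² = N·(3j₀)²·(3jₘ)² = 28/33
I = -1·√(0.848485/4π) = -0.25984664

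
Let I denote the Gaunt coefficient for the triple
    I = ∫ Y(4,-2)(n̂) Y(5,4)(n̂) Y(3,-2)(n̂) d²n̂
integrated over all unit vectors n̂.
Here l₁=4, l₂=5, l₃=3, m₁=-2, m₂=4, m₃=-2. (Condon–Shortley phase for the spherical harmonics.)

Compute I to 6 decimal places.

0.143343

Checks pass: Σm=0; 12 even; l₃=3∈[1,9].
(2·4+1)(2·5+1)(2·3+1) = 693
Δ: 6! 2! 4! / 13! → 1/180180
sum: t=2:+1/576 t=3:−1/144 t=4:+1/576 = -1/288
3j²(4 5 3; 0 0 0) = Δ·Π!·Σ² = 20/1001  (sign +1)
sum: t=5:−1/2880 t=6:+1/8640 = -1/4320
3j²(4 5 3; -2 4 -2) = Δ·Π!·Σ² = 8/429  (sign +1)
combine: 4πI² = 693·20/1001·8/429 = 480/1859
take √, sign +1: I = 0.14334284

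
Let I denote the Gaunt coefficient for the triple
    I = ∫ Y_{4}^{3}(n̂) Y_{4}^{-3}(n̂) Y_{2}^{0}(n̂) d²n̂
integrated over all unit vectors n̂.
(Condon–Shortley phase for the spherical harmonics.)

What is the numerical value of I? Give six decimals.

0.057344

Rules hold: Σm=0, L=10 even, 0≤2≤8.
N = 9·9·5 = 405
Δ = 6!·2!·2!/11! = 1/13860
Racah Σ t=2..4: t=2:+1/192 t=3:−1/36 t=4:+1/192 = -5/288
⇒ 3j(4 4 2; 0 0 0)² = 20/693, sgn -1
Racah Σ t=0..1: t=0:+1/720 t=1:−1/480 = -1/1440
⇒ 3j(4 4 2; 3 -3 0)² = 7/1980, sgn -1
4πI² = N·(3j₀)²·(3jₘ)² = 5/121
I = +1·√(0.0413223/4π) = 0.05734392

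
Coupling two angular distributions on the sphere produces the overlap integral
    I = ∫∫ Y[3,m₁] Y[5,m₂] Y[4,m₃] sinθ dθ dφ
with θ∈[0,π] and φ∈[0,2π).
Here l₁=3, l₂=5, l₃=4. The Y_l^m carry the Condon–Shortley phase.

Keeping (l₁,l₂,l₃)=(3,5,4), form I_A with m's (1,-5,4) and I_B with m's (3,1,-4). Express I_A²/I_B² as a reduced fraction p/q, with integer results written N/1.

l's match ⇒ only the (l;m) 3-j factors differ between A and B.
A: triangle coeff Δ(3,5,4) = 1/180180; Σ_t [0,0]: t=0:+1/34560 = 1/34560; (3j)²=14/429 [(3 5 4; 1 -5 4)], sign=+1
B: triangle coeff Δ(3,5,4) = 1/180180; Σ_t [0,0]: t=0:+1/34560 = 1/34560; (3j)²=1/429 [(3 5 4; 3 1 -4)], sign=+1
I_A²/I_B² = (14/429)/(1/429) = 14/1

14/1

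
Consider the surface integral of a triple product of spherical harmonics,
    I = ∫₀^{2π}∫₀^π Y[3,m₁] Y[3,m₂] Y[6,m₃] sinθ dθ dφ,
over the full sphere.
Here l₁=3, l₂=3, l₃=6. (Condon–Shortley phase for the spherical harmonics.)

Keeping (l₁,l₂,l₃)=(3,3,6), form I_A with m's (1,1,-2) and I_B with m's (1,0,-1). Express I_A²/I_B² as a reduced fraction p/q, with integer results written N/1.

l's match ⇒ only the (l;m) 3-j factors differ between A and B.
A: triangle coeff Δ(3,3,6) = 1/12012; Σ_t [0,0]: t=0:+1/2304 = 1/2304; (3j)²=5/143 [(3 3 6; 1 1 -2)], sign=+1
B: triangle coeff Δ(3,3,6) = 1/12012; Σ_t [0,0]: t=0:+1/1728 = 1/1728; (3j)²=25/858 [(3 3 6; 1 0 -1)], sign=-1
I_A²/I_B² = (5/143)/(25/858) = 6/5

6/5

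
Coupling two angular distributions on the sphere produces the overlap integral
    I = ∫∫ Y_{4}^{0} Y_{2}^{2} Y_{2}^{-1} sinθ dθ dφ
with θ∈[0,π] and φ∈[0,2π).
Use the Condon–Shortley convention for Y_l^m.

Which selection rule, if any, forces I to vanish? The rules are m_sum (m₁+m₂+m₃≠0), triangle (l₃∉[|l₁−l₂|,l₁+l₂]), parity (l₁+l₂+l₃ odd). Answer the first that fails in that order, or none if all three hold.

azimuthal sum: 0 + 2 − 1 = 1  ✗
2 ≤ 2 ≤ 6 (triangle on l)
L = 4 + 2 + 2 = 8 (even)

m_sum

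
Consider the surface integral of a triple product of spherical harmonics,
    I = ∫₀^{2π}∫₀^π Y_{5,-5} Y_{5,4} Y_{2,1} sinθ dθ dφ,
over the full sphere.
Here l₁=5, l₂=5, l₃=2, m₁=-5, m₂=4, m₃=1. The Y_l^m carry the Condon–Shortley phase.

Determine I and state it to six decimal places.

Checks pass: Σm=0; 12 even; l₃=2∈[0,10].
(2·5+1)(2·5+1)(2·2+1) = 605
Δ: 8! 2! 2! / 13! → 1/38610
sum: t=3:−1/2880 t=4:+1/576 t=5:−1/2880 = 1/960
3j²(5 5 2; 0 0 0) = Δ·Π!·Σ² = 10/429  (sign +1)
sum: t=8:+1/80640 = 1/80640
3j²(5 5 2; -5 4 1) = Δ·Π!·Σ² = 9/286  (sign -1)
combine: 4πI² = 605·10/429·9/286 = 75/169
take √, sign -1: I = -0.18792404

-0.187924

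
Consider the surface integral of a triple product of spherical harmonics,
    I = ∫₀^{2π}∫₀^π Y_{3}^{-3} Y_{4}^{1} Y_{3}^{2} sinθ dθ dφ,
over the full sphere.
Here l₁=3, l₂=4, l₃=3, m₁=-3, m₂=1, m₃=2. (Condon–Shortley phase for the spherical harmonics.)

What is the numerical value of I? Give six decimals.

m-sum 0 ✓  L=10 even ✓  1≤3≤7 ✓
Π(2lᵢ+1) = 7×9×7 = 441
triangle coeff Δ(3,4,3) = 1/34650
Σ_t [1,3]: t=1:−1/72 t=2:+1/16 t=3:−1/72 = 5/144
(3j)²=2/77 [(3 4 3; 0 0 0)], sign=-1
Σ_t [4,4]: t=4:+1/288 = 1/288
(3j)²=5/231 [(3 4 3; -3 1 2)], sign=-1
⇒ 4πI² = 30/121
I = (+1)√(30/121/(4π)) = 0.14046335

0.140463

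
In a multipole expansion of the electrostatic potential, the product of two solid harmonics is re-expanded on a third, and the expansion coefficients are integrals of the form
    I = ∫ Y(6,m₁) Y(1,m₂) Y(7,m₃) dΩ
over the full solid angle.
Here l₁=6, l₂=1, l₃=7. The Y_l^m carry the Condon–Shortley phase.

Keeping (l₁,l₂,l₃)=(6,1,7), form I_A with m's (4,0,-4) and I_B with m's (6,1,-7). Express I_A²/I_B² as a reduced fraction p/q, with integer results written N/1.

Same 6,1,7: normalisation and zero-m 3j drop out of the ratio.
A: Δ: 0! 12! 2! / 15! → 1/1365; sum: t=0:+1/7257600 = 1/7257600; 3j²(6 1 7; 4 0 -4) = Δ·Π!·Σ² = 11/455  (sign -1)
B: Δ: 0! 12! 2! / 15! → 1/1365; sum: t=0:+1/958003200 = 1/958003200; 3j²(6 1 7; 6 1 -7) = Δ·Π!·Σ² = 1/15  (sign +1)
I_A²/I_B² = (11/455)/(1/15) = 33/91

33/91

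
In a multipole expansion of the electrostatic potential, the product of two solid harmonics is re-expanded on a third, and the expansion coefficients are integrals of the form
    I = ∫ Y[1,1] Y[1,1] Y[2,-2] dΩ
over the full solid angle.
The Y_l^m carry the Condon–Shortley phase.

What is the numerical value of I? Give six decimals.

0.309019

Checks pass: Σm=0; 4 even; l₃=2∈[0,2].
(2·1+1)(2·1+1)(2·2+1) = 45
Δ: 0! 2! 2! / 5! → 1/30
sum: t=0:+1/1 = 1/1
3j²(1 1 2; 0 0 0) = Δ·Π!·Σ² = 2/15  (sign +1)
sum: t=0:+1/4 = 1/4
3j²(1 1 2; 1 1 -2) = Δ·Π!·Σ² = 1/5  (sign +1)
combine: 4πI² = 45·2/15·1/5 = 6/5
take √, sign +1: I = 0.30901936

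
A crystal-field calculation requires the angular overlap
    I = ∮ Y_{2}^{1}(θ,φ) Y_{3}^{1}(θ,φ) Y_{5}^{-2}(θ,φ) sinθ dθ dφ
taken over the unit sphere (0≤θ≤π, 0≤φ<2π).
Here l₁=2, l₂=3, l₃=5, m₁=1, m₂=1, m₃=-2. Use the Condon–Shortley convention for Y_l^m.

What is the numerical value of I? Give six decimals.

m-sum 0 ✓  L=10 even ✓  1≤5≤5 ✓
Π(2lᵢ+1) = 5×7×11 = 385
triangle coeff Δ(2,3,5) = 1/2310
Σ_t [0,0]: t=0:+1/144 = 1/144
(3j)²=10/231 [(2 3 5; 0 0 0)], sign=-1
Σ_t [0,0]: t=0:+1/288 = 1/288
(3j)²=1/22 [(2 3 5; 1 1 -2)], sign=-1
⇒ 4πI² = 25/33
I = (+1)√(25/33/(4π)) = 0.24553200

0.245532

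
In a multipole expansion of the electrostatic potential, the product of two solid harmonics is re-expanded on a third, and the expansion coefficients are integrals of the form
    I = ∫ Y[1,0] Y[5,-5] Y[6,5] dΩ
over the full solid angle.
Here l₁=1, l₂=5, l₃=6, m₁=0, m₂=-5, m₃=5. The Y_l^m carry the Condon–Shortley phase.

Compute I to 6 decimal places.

Checks pass: Σm=0; 12 even; l₃=6∈[4,6].
(2·1+1)(2·5+1)(2·6+1) = 429
Δ: 0! 2! 10! / 13! → 1/858
sum: t=0:+1/14400 = 1/14400
3j²(1 5 6; 0 0 0) = Δ·Π!·Σ² = 6/143  (sign +1)
sum: t=0:+1/3628800 = 1/3628800
3j²(1 5 6; 0 -5 5) = Δ·Π!·Σ² = 1/78  (sign -1)
combine: 4πI² = 429·6/143·1/78 = 3/13
take √, sign -1: I = -0.13551395

-0.135514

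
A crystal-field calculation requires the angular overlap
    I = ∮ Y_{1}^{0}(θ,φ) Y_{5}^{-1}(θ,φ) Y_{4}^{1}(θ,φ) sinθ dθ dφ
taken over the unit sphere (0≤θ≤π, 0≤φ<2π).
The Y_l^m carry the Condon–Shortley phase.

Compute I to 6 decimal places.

-0.240571

m-sum 0 ✓  L=10 even ✓  4≤4≤6 ✓
Π(2lᵢ+1) = 3×11×9 = 297
triangle coeff Δ(1,5,4) = 1/495
Σ_t [1,1]: t=1:−1/576 = -1/576
(3j)²=5/99 [(1 5 4; 0 0 0)], sign=-1
Σ_t [1,1]: t=1:−1/720 = -1/720
(3j)²=8/165 [(1 5 4; 0 -1 1)], sign=+1
⇒ 4πI² = 8/11
I = (-1)√(8/11/(4π)) = -0.24057125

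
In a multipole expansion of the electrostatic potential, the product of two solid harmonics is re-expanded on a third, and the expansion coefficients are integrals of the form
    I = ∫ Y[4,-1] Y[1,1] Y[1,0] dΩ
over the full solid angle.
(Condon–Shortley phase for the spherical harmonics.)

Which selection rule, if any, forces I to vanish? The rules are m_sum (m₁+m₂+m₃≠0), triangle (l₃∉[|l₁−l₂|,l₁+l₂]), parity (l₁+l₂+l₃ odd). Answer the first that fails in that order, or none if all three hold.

m₁+m₂+m₃ = -1 + 1 + 0 = 0  ✓
triangle: |4−1|=3 ≤ l₃=1 ≤ 4+1=5  ✗
parity: l₁+l₂+l₃ = 6 is even

triangle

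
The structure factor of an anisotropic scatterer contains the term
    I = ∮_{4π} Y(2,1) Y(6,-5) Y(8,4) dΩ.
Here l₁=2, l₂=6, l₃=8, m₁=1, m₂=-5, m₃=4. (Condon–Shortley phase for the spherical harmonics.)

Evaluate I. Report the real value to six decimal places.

Rules hold: Σm=0, L=16 even, 4≤8≤8.
N = 5·13·17 = 1105
Δ = 0!·4!·12!/17! = 1/30940
Racah Σ t=0..0: t=0:+1/2073600 = 1/2073600
⇒ 3j(2 6 8; 0 0 0)² = 28/1105, sgn +1
Racah Σ t=0..0: t=0:+1/239500800 = 1/239500800
⇒ 3j(2 6 8; 1 -5 4)² = 12/7735, sgn +1
4πI² = N·(3j₀)²·(3jₘ)² = 48/1105
I = +1·√(0.0434389/4π) = 0.05879421

0.058794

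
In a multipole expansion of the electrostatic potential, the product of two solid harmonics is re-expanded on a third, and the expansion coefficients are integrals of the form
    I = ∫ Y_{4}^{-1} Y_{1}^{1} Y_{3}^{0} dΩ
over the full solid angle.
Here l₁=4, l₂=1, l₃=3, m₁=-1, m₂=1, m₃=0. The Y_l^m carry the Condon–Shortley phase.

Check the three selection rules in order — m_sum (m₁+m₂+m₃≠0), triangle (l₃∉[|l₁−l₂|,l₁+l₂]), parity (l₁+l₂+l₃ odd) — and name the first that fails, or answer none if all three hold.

azimuthal sum: -1 + 1 + 0 = 0  ✓
3 ≤ 3 ≤ 5 (triangle on l)  ✓
L = 4 + 1 + 3 = 8 (even)  ✓

none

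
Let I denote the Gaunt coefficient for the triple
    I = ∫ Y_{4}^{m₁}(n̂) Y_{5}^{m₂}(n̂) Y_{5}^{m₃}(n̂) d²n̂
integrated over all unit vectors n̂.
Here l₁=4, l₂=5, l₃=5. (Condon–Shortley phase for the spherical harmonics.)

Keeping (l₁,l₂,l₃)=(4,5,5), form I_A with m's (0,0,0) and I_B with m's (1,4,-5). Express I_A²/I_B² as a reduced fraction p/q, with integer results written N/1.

1/2

Shared (l₁,l₂,l₃)=(4,5,5): N and (l;000)² cancel in I_A²/I_B².
A: Δ = 4!·4!·6!/15! = 1/3153150; Racah Σ t=0..4: t=0:+1/69120 t=1:−1/1728 t=2:+1/576 t=3:−1/1728 t=4:+1/69120 = 7/11520; ⇒ 3j(4 5 5; 0 0 0)² = 2/143, sgn -1
B: Δ = 4!·4!·6!/15! = 1/3153150; Racah Σ t=3..3: t=3:−1/103680 = -1/103680; ⇒ 3j(4 5 5; 1 4 -5)² = 4/143, sgn -1
I_A²/I_B² = (2/143)/(4/143) = 1/2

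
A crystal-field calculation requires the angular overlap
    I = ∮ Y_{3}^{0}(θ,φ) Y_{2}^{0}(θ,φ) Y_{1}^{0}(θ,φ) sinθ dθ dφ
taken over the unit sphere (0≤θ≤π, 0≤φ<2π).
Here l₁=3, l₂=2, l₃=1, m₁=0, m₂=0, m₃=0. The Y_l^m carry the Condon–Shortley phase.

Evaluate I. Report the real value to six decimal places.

m-sum 0 ✓  L=6 even ✓  1≤1≤5 ✓
Π(2lᵢ+1) = 7×5×3 = 105
triangle coeff Δ(3,2,1) = 1/105
Σ_t [2,2]: t=2:+1/4 = 1/4
(3j)²=3/35 [(3 2 1; 0 0 0)], sign=-1
(m-triple is (0,0,0) — same symbol as above.)
⇒ 4πI² = 27/35
I = (+1)√(27/35/(4π)) = 0.24776670

0.247767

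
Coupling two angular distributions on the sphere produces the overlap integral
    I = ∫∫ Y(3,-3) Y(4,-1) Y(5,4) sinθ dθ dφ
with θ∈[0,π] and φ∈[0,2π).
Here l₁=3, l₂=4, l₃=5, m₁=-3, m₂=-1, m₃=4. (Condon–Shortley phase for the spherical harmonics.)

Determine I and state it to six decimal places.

-0.186208

Checks pass: Σm=0; 12 even; l₃=5∈[1,7].
(2·3+1)(2·4+1)(2·5+1) = 693
Δ: 2! 4! 6! / 13! → 1/180180
sum: t=0:+1/576 t=1:−1/144 t=2:+1/576 = -1/288
3j²(3 4 5; 0 0 0) = Δ·Π!·Σ² = 20/1001  (sign +1)
sum: t=2:+1/5760 = 1/5760
3j²(3 4 5; -3 -1 4) = Δ·Π!·Σ² = 9/286  (sign -1)
combine: 4πI² = 693·20/1001·9/286 = 810/1859
take √, sign -1: I = -0.18620781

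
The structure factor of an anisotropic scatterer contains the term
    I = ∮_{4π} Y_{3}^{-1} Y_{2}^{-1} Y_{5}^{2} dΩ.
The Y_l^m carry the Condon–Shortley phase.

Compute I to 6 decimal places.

0.245532

m-sum 0 ✓  L=10 even ✓  1≤5≤5 ✓
Π(2lᵢ+1) = 7×5×11 = 385
triangle coeff Δ(3,2,5) = 1/2310
Σ_t [0,0]: t=0:+1/144 = 1/144
(3j)²=10/231 [(3 2 5; 0 0 0)], sign=-1
Σ_t [0,0]: t=0:+1/288 = 1/288
(3j)²=1/22 [(3 2 5; -1 -1 2)], sign=-1
⇒ 4πI² = 25/33
I = (+1)√(25/33/(4π)) = 0.24553200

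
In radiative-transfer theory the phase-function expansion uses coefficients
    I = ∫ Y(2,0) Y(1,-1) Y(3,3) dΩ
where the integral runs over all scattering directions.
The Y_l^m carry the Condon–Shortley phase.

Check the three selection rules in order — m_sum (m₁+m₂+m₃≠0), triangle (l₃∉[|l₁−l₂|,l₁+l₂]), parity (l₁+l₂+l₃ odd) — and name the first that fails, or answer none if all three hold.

m_sum

Σmᵢ = 2  ✗
l₃∈[|l₁−l₂|,l₁+l₂]=[1,3], have l₃=3
Σlᵢ = 6 ⇒ even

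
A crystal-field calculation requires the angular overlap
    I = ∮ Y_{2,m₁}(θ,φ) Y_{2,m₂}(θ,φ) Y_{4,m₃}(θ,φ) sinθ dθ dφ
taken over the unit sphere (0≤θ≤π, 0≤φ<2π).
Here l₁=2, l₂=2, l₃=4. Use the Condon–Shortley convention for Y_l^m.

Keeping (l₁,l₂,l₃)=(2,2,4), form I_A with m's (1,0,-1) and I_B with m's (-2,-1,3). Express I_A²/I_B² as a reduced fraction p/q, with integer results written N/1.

6/7

l's match ⇒ only the (l;m) 3-j factors differ between A and B.
A: triangle coeff Δ(2,2,4) = 1/630; Σ_t [0,0]: t=0:+1/24 = 1/24; (3j)²=1/21 [(2 2 4; 1 0 -1)], sign=-1
B: triangle coeff Δ(2,2,4) = 1/630; Σ_t [0,0]: t=0:+1/144 = 1/144; (3j)²=1/18 [(2 2 4; -2 -1 3)], sign=-1
I_A²/I_B² = (1/21)/(1/18) = 6/7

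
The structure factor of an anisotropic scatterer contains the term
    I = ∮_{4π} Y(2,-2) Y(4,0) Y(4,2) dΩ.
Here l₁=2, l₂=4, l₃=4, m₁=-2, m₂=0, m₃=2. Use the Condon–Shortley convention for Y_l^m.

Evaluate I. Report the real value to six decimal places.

Rules hold: Σm=0, L=10 even, 2≤4≤6.
N = 5·9·9 = 405
Δ = 2!·2!·6!/11! = 1/13860
Racah Σ t=0..2: t=0:+1/192 t=1:−1/36 t=2:+1/192 = -5/288
⇒ 3j(2 4 4; 0 0 0)² = 20/693, sgn -1
Racah Σ t=2..2: t=2:+1/192 = 1/192
⇒ 3j(2 4 4; -2 0 2)² = 3/77, sgn +1
4πI² = N·(3j₀)²·(3jₘ)² = 2700/5929
I = -1·√(0.455389/4π) = -0.19036462

-0.190365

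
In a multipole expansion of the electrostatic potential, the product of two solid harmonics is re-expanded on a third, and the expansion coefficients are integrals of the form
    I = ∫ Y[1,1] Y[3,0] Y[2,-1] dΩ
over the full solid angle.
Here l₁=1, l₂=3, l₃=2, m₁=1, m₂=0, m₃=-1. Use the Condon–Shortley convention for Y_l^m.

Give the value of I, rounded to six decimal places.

m-sum 0 ✓  L=6 even ✓  2≤2≤4 ✓
Π(2lᵢ+1) = 3×7×5 = 105
triangle coeff Δ(1,3,2) = 1/105
Σ_t [1,1]: t=1:−1/4 = -1/4
(3j)²=3/35 [(1 3 2; 0 0 0)], sign=-1
Σ_t [0,0]: t=0:+1/12 = 1/12
(3j)²=1/35 [(1 3 2; 1 0 -1)], sign=-1
⇒ 4πI² = 9/35
I = (+1)√(9/35/(4π)) = 0.14304817

0.143048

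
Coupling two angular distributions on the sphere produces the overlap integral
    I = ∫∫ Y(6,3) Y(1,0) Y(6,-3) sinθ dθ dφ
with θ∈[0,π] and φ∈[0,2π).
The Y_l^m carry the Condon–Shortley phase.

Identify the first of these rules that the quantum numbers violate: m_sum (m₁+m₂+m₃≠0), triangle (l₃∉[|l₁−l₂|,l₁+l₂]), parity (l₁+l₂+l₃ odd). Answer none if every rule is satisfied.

parity

azimuthal sum: 3 + 0 − 3 = 0  ✓
5 ≤ 6 ≤ 7 (triangle on l)  ✓
L = 6 + 1 + 6 = 13 (odd)  ✗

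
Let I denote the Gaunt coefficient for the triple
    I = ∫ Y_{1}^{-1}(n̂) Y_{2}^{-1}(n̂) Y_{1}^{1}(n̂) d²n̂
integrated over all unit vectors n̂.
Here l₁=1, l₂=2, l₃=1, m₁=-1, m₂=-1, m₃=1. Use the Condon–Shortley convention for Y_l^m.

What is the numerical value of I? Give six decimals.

0.000000

-1 − 1 + 1 = -1 ≠ 0: azimuthal integral kills it; I = 0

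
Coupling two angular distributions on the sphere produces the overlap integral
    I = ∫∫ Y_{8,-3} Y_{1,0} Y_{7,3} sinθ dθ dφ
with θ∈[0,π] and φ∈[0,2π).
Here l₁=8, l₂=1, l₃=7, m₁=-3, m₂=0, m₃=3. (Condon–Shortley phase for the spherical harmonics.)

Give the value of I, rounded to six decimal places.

-0.226917

Checks pass: Σm=0; 16 even; l₃=7∈[7,9].
(2·8+1)(2·1+1)(2·7+1) = 765
Δ: 2! 14! 0! / 17! → 1/2040
sum: t=1:−1/25401600 = -1/25401600
3j²(8 1 7; 0 0 0) = Δ·Π!·Σ² = 8/255  (sign +1)
sum: t=1:−1/87091200 = -1/87091200
3j²(8 1 7; -3 0 3) = Δ·Π!·Σ² = 11/408  (sign -1)
combine: 4πI² = 765·8/255·11/408 = 11/17
take √, sign -1: I = -0.22691696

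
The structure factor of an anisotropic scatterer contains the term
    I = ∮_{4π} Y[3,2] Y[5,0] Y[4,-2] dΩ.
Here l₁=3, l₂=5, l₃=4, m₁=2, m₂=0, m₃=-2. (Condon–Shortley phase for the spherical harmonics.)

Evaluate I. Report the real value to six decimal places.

Checks pass: Σm=0; 12 even; l₃=4∈[2,8].
(2·3+1)(2·5+1)(2·4+1) = 693
Δ: 4! 2! 6! / 13! → 1/180180
sum: t=1:−1/576 t=2:+1/144 t=3:−1/576 = 1/288
3j²(3 5 4; 0 0 0) = Δ·Π!·Σ² = 20/1001  (sign +1)
sum: t=0:+1/2880 t=1:−1/576 = -1/720
3j²(3 5 4; 2 0 -2) = Δ·Π!·Σ² = 80/3003  (sign -1)
combine: 4πI² = 693·20/1001·80/3003 = 4800/13013
take √, sign -1: I = -0.17132746

-0.171327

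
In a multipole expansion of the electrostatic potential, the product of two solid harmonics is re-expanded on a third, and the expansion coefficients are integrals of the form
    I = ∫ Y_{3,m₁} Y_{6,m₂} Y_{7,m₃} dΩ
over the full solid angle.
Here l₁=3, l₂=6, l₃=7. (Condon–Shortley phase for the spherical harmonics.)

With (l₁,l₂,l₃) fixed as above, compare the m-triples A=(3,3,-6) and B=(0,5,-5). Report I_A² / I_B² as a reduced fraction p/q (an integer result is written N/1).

Same 3,6,7: normalisation and zero-m 3j drop out of the ratio.
A: Δ: 2! 4! 10! / 17! → 1/2042040; sum: t=0:+1/17418240 = 1/17418240; 3j²(3 6 7; 3 3 -6) = Δ·Π!·Σ² = 15/952  (sign -1)
B: Δ: 2! 4! 10! / 17! → 1/2042040; sum: t=1:−1/14515200 t=2:+1/4354560 = 1/6220800; 3j²(3 6 7; 0 5 -5) = Δ·Π!·Σ² = 77/4420  (sign +1)
I_A²/I_B² = (15/952)/(77/4420) = 975/1078

975/1078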